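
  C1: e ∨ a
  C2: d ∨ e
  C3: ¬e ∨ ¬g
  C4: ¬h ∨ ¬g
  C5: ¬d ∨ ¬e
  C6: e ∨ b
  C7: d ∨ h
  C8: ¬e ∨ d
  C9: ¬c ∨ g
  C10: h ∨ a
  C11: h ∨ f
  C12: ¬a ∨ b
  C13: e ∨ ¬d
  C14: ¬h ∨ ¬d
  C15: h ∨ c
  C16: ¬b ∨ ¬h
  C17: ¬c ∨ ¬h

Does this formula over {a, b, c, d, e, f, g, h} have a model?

Suppose e = True.
Unit clause (¬g) forces g = False.
Unit clause (¬d) forces d = False.
Now (d) is unsatisfied and unit — conflict.
That branch fails; take e = False instead.
Unit clause (a) forces a = True.
Unit clause (d) forces d = True.
Now (¬d) is unsatisfied and unit — conflict.
Neither e = True nor e = False works.
No assignment satisfies every clause.

No, unsatisfiable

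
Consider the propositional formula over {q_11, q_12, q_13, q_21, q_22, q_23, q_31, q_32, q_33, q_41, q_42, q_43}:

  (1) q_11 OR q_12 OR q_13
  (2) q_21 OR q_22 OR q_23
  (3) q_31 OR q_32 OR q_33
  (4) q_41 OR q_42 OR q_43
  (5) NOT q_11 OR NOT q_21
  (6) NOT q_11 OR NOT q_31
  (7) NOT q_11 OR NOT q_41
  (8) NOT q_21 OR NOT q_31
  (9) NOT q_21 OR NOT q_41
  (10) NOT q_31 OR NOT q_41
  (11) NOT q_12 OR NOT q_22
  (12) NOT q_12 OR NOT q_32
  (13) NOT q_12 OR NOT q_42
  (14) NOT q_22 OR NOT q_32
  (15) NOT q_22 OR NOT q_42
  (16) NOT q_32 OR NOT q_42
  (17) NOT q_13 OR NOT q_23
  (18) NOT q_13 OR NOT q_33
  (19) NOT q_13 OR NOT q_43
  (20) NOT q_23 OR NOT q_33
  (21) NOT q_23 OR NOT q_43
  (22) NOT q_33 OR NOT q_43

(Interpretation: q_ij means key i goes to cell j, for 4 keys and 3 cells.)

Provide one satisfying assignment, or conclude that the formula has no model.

UNSATISFIABLE

Try q_11 = false.
Try q_12 = true.
(NOT q_22) alone gives q_22 = false.
(NOT q_32) alone gives q_32 = false.
(NOT q_42) alone gives q_42 = false.
Try q_21 = true.
(NOT q_31) alone gives q_31 = false.
(q_33) alone gives q_33 = true.
(NOT q_41) alone gives q_41 = false.
(q_43) alone gives q_43 = true.
But (NOT q_43) is also a unit clause — contradiction.
Undo q_21 and try q_21 = false.
(q_23) alone gives q_23 = true.
(NOT q_13) alone gives q_13 = false.
(NOT q_33) alone gives q_33 = false.
(q_31) alone gives q_31 = true.
(NOT q_41) alone gives q_41 = false.
(q_43) alone gives q_43 = true.
But (NOT q_43) is also a unit clause — contradiction.
Both values of q_21 lead to a conflict.
Undo q_12 and try q_12 = false.
(q_13) alone gives q_13 = true.
(NOT q_23) alone gives q_23 = false.
(NOT q_33) alone gives q_33 = false.
(NOT q_43) alone gives q_43 = false.
Try q_21 = true.
(NOT q_31) alone gives q_31 = false.
(q_32) alone gives q_32 = true.
(NOT q_41) alone gives q_41 = false.
(q_42) alone gives q_42 = true.
But (NOT q_42) is also a unit clause — contradiction.
Undo q_21 and try q_21 = false.
(q_22) alone gives q_22 = true.
(NOT q_32) alone gives q_32 = false.
(q_31) alone gives q_31 = true.
(NOT q_41) alone gives q_41 = false.
(q_42) alone gives q_42 = true.
But (NOT q_42) is also a unit clause — contradiction.
Both values of q_21 lead to a conflict.
Both values of q_12 lead to a conflict.
Undo q_11 and try q_11 = true.
(NOT q_21) alone gives q_21 = false.
(NOT q_31) alone gives q_31 = false.
(NOT q_41) alone gives q_41 = false.
Try q_22 = true.
(NOT q_12) alone gives q_12 = false.
(NOT q_32) alone gives q_32 = false.
(q_33) alone gives q_33 = true.
(NOT q_42) alone gives q_42 = false.
(q_43) alone gives q_43 = true.
But (NOT q_43) is also a unit clause — contradiction.
Undo q_22 and try q_22 = false.
(q_23) alone gives q_23 = true.
(NOT q_13) alone gives q_13 = false.
(NOT q_33) alone gives q_33 = false.
(q_32) alone gives q_32 = true.
(NOT q_12) alone gives q_12 = false.
(NOT q_42) alone gives q_42 = false.
(q_43) alone gives q_43 = true.
But (NOT q_43) is also a unit clause — contradiction.
Both values of q_22 lead to a conflict.
Both values of q_11 lead to a conflict.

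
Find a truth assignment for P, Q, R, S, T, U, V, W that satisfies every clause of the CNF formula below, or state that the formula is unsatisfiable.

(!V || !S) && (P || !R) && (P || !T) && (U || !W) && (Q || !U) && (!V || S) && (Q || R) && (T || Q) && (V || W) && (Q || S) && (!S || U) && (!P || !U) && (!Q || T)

UNSATISFIABLE

Suppose V = false.
(W) alone gives W = true.
(U) alone gives U = true.
(Q) alone gives Q = true.
(!P) alone gives P = false.
(!R) alone gives R = false.
(!T) alone gives T = false.
That conflicts with the unit clause (T).
Undo V and try V = true.
(!S) alone gives S = false.
That conflicts with the unit clause (S).
Either choice for V ends in contradiction.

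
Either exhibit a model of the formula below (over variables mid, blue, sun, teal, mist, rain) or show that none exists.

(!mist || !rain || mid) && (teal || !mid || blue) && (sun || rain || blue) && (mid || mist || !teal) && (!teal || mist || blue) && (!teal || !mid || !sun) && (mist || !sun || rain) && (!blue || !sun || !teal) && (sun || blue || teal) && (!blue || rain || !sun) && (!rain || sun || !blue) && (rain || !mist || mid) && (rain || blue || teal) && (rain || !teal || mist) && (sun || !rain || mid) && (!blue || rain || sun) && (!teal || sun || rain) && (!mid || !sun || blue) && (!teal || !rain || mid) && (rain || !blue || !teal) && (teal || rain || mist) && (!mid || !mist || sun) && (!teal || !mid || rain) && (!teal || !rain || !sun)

mid ↦ true; blue ↦ true; sun ↦ true; teal ↦ false; mist ↦ false; rain ↦ true

Case mist = false:
Case mid = true:
Case teal = false:
From the singleton clause (blue), blue = true.
From the singleton clause (rain), rain = true.
From the singleton clause (sun), sun = true.
All clauses are satisfied.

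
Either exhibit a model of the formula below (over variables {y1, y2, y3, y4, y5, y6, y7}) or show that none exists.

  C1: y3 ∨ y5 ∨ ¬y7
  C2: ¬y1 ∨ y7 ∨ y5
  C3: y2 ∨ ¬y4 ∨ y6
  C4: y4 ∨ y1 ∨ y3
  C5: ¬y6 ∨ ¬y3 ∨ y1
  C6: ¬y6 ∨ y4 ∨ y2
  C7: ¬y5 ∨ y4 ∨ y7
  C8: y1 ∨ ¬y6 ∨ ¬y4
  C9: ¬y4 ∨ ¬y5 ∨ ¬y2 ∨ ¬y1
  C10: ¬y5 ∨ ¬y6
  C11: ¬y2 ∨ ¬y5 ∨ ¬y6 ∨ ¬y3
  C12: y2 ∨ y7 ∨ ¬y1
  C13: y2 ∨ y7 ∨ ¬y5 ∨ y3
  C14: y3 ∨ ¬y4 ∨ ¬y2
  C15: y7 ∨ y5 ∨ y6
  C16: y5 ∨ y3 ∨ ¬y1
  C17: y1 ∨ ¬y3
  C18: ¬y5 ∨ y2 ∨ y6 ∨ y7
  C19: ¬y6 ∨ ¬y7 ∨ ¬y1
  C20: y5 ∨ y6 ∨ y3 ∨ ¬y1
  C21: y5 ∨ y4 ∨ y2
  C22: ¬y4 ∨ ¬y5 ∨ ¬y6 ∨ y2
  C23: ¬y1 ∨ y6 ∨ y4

Suppose y5 = False.
Suppose y3 = True.
From the singleton clause (y1), y1 = True.
From the singleton clause (y7), y7 = True.
From the singleton clause (¬y6), y6 = False.
From the singleton clause (y4), y4 = True.
From the singleton clause (y2), y2 = True.
This assignment satisfies each clause.

y1 ↦ True; y2 ↦ True; y3 ↦ True; y4 ↦ True; y5 ↦ False; y6 ↦ False; y7 ↦ True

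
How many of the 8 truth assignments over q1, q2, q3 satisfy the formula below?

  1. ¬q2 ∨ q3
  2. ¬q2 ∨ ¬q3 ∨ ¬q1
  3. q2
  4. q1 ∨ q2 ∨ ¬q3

There are 2^3 = 8 truth assignments over (q1, q2, q3).
Check each against the 4 clauses (columns in the order q1, q2, q3):
  F F F  ✗ fails (q2)
  F F T  ✗ fails (q2)
  F T F  ✗ fails (¬q2 ∨ q3)
  F T T  ✓ satisfies all
  T F F  ✗ fails (q2)
  T F T  ✗ fails (q2)
  T T F  ✗ fails (¬q2 ∨ q3)
  T T T  ✗ fails (¬q2 ∨ ¬q3 ∨ ¬q1)
1 of the 8 rows is a model.

1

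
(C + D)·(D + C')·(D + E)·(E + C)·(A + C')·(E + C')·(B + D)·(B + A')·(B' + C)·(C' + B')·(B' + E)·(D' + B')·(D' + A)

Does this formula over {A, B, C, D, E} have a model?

No, unsatisfiable

Branch on C: set C = 1.
Unit clause (D) forces D = 1.
Unit clause (A) forces A = 1.
Unit clause (E) forces E = 1.
Unit clause (B) forces B = 1.
That conflicts with the unit clause (B').
Undo C and try C = 0.
Unit clause (D) forces D = 1.
Unit clause (E) forces E = 1.
Unit clause (B') forces B = 0.
Unit clause (A') forces A = 0.
That conflicts with the unit clause (A).
Both values of C lead to a conflict.
No assignment satisfies every clause.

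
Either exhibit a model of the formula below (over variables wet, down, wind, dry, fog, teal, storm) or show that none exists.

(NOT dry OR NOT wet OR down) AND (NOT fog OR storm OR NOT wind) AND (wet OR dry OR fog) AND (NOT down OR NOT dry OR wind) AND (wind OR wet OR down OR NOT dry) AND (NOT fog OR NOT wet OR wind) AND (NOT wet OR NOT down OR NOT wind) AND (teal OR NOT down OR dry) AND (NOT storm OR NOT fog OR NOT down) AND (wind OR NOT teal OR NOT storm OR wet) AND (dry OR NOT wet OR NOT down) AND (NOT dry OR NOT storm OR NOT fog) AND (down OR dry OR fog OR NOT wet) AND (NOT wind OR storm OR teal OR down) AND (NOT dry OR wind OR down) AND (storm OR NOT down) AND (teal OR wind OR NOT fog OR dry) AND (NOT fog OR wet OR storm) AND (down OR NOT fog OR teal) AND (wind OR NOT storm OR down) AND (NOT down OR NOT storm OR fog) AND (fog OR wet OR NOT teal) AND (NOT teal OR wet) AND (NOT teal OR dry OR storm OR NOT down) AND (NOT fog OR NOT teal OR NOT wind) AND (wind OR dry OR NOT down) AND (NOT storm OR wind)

Branch on storm: set storm = true.
From the singleton clause (wind), wind = true.
Branch on wet: set wet = false.
From the singleton clause (NOT teal), teal = false.
Branch on dry: set dry = true.
From the singleton clause (NOT fog), fog = false.
From the singleton clause (NOT down), down = false.
Every clause now holds.

wet=false,  down=false,  wind=true,  dry=true,  fog=false,  teal=false,  storm=true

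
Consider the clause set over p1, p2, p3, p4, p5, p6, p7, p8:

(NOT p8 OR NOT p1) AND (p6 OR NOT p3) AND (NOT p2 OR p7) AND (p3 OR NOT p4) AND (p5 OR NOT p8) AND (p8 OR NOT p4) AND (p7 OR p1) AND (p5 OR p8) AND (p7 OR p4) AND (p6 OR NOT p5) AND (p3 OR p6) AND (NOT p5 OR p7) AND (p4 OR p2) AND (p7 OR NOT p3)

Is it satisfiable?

Yes, satisfiable

Suppose p8 = false.
Unit clause (NOT p4) forces p4 = false.
Unit clause (p5) forces p5 = true.
Unit clause (p7) forces p7 = true.
Unit clause (p6) forces p6 = true.
Unit clause (p2) forces p2 = true.
All clauses hold; p1, p3 can take either value.
A satisfying assignment: p1 ↦ false; p2 ↦ true; p3 ↦ false; p4 ↦ false; p5 ↦ true; p6 ↦ true; p7 ↦ true; p8 ↦ false.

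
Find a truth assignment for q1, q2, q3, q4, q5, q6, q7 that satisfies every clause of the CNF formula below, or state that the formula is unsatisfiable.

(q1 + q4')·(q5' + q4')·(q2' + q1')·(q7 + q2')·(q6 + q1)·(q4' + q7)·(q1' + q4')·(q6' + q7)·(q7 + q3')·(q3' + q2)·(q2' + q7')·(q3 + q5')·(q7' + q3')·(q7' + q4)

Branch on q1: set q1 = 1.
From the singleton clause (q2'), q2 = 0.
From the singleton clause (q4'), q4 = 0.
From the singleton clause (q3'), q3 = 0.
From the singleton clause (q5'), q5 = 0.
From the singleton clause (q7'), q7 = 0.
From the singleton clause (q6'), q6 = 0.
All clauses are satisfied.

q1=1, q2=0, q3=0, q4=0, q5=0, q6=0, q7=0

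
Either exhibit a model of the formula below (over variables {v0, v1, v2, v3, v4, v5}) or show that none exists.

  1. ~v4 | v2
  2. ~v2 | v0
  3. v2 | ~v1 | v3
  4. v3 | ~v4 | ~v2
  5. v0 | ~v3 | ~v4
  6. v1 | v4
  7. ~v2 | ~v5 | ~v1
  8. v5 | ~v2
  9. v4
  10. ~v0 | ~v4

UNSATISFIABLE

The clause (v4) is unit, so v4 = 1.
The clause (v2) is unit, so v2 = 1.
The clause (v0) is unit, so v0 = 1.
That conflicts with the unit clause (~v0).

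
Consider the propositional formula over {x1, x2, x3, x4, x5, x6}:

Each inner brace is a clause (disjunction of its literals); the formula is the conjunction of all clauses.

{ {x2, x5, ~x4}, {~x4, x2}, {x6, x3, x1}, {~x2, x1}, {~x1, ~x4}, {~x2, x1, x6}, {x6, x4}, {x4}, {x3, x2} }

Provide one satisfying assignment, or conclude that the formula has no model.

The clause (x4) is unit, so x4 = 1.
The clause (x2) is unit, so x2 = 1.
The clause (x1) is unit, so x1 = 1.
But (~x1) is also a unit clause — contradiction.

UNSATISFIABLE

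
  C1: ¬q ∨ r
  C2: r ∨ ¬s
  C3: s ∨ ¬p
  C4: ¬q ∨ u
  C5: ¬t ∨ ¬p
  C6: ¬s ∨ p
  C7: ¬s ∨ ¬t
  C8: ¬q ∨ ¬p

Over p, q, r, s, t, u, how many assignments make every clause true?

There are 2^6 = 64 truth assignments over (p, q, r, s, t, u).
Split on s. With s = True, the clauses containing s are satisfied and ¬s drops from the rest; 2 of the 2^5 = 32 assignments to the other variables satisfy what remains.
With s = False, by the same count on the reduced clause set, 10 assignments work.
Total: 2 + 10 = 12.

12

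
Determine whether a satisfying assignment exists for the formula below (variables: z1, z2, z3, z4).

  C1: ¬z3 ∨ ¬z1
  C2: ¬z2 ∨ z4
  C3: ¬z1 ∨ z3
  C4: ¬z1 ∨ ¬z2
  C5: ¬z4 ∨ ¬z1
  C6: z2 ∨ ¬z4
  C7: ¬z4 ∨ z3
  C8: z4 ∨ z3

Suppose z3 = True.
(¬z1) alone gives z1 = False.
Suppose z2 = True.
(z4) alone gives z4 = True.
Every clause now holds.
A satisfying assignment: z1=False, z2=True, z3=True, z4=True.

Satisfiable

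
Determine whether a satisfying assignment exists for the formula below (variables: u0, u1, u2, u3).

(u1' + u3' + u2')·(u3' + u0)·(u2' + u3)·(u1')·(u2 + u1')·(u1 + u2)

Yes

From the singleton clause (u1'), u1 = 0.
From the singleton clause (u2), u2 = 1.
From the singleton clause (u3), u3 = 1.
From the singleton clause (u0), u0 = 1.
Every clause now holds.
A satisfying assignment: u0: 1,  u1: 0,  u2: 1,  u3: 1.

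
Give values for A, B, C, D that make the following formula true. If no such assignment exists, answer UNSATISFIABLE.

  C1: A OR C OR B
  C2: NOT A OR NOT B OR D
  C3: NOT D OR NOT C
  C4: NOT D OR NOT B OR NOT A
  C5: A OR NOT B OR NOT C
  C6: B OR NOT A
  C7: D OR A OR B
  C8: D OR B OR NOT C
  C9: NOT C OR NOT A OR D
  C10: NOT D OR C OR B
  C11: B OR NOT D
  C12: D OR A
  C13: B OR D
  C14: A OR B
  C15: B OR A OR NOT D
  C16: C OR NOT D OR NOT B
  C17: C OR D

Case D = false:
(A) alone gives A = true.
(NOT B) alone gives B = false.
That conflicts with the unit clause (B).
Undo D and try D = true.
(NOT C) alone gives C = false.
(B) alone gives B = true.
That conflicts with the unit clause (NOT B).
Either choice for D ends in contradiction.

UNSATISFIABLE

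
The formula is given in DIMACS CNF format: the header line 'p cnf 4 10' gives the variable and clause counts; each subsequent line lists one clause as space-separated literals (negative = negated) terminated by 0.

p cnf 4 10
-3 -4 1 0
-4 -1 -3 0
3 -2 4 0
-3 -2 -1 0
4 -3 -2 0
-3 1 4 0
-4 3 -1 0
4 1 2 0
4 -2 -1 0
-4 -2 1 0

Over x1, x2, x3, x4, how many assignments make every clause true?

3

There are 2^4 = 16 truth assignments over (x1, x2, x3, x4).
Check each against the 10 clauses (columns in the order x1, x2, x3, x4):
  F F F F  ✗ fails (x4 ∨ x1 ∨ x2)
  F F F T  ✓ satisfies all
  F F T F  ✗ fails (¬x3 ∨ x1 ∨ x4)
  F F T T  ✗ fails (¬x3 ∨ ¬x4 ∨ x1)
  F T F F  ✗ fails (x3 ∨ ¬x2 ∨ x4)
  F T F T  ✗ fails (¬x4 ∨ ¬x2 ∨ x1)
  F T T F  ✗ fails (x4 ∨ ¬x3 ∨ ¬x2)
  F T T T  ✗ fails (¬x3 ∨ ¬x4 ∨ x1)
  T F F F  ✓ satisfies all
  T F F T  ✗ fails (¬x4 ∨ x3 ∨ ¬x1)
  T F T F  ✓ satisfies all
  T F T T  ✗ fails (¬x4 ∨ ¬x1 ∨ ¬x3)
  T T F F  ✗ fails (x3 ∨ ¬x2 ∨ x4)
  T T F T  ✗ fails (¬x4 ∨ x3 ∨ ¬x1)
  T T T F  ✗ fails (¬x3 ∨ ¬x2 ∨ ¬x1)
  T T T T  ✗ fails (¬x4 ∨ ¬x1 ∨ ¬x3)
3 of the 16 rows are models.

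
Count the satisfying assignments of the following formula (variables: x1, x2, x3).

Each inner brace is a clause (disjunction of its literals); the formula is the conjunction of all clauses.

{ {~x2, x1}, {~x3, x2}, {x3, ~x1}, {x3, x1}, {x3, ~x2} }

There are 2^3 = 8 truth assignments over (x1, x2, x3).
Check each against the 5 clauses (columns in the order x1, x2, x3):
  F F F  ✗ fails (x3 | x1)
  F F T  ✗ fails (~x3 | x2)
  F T F  ✗ fails (~x2 | x1)
  F T T  ✗ fails (~x2 | x1)
  T F F  ✗ fails (x3 | ~x1)
  T F T  ✗ fails (~x3 | x2)
  T T F  ✗ fails (x3 | ~x1)
  T T T  ✓ satisfies all
1 of the 8 rows is a model.

1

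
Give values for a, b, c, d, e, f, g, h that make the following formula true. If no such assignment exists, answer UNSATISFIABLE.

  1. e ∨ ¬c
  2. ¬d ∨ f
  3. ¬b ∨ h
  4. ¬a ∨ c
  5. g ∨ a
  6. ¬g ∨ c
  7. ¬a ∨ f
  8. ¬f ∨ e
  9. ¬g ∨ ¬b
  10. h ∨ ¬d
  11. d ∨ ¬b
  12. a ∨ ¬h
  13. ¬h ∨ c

a ↦ True; b ↦ False; c ↦ True; d ↦ False; e ↦ True; f ↦ True; g ↦ True; h ↦ False

Case e = True:
Case d = False:
(¬b) alone gives b = False.
Case a = True:
(c) alone gives c = True.
(f) alone gives f = True.
No clause remains; g, h are free.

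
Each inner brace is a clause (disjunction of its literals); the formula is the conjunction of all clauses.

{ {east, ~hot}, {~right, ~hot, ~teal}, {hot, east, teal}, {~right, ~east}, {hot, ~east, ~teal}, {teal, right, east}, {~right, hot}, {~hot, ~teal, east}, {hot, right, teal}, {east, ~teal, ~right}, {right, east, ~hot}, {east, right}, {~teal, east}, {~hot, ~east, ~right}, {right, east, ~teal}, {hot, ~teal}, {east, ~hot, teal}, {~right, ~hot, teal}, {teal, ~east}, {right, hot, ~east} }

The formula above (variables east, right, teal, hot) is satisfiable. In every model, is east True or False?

True

Suppose east = 0.
From the singleton clause (~hot), hot = 0.
From the singleton clause (teal), teal = 1.
Now (~teal) is unsatisfied and unit — conflict.
So every satisfying assignment has east = True.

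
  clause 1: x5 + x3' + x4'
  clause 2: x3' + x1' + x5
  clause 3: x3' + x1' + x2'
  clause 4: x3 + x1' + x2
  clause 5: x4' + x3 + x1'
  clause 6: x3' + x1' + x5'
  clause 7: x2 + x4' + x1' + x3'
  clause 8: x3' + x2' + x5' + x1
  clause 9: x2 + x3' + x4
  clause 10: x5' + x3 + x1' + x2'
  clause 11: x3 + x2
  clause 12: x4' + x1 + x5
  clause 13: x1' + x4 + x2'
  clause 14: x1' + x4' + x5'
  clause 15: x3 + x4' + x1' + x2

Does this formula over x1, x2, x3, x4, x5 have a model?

Satisfiable

Try x3 = 0.
(x2) alone gives x2 = 1.
Try x4 = 0.
(x1') alone gives x1 = 0.
Every clause is now satisfied; x5 is unconstrained.
A satisfying assignment: x1: 0,  x2: 1,  x3: 0,  x4: 0,  x5: 0.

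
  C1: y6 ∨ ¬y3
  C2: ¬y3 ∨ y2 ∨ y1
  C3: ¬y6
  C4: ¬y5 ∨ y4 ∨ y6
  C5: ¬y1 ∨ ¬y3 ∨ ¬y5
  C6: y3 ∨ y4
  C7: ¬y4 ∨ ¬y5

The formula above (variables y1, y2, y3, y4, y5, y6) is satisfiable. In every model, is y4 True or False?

True

Suppose y4 = False.
(¬y6) alone gives y6 = False.
(¬y3) alone gives y3 = False.
But (y3) is also a unit clause — contradiction.
So every satisfying assignment has y4 = True.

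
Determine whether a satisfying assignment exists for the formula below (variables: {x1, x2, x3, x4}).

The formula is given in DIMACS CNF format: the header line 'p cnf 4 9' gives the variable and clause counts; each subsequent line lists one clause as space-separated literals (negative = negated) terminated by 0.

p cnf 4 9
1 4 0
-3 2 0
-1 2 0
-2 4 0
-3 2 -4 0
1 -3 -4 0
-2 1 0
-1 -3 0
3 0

The clause (x3) is unit, so x3 = True.
The clause (x2) is unit, so x2 = True.
The clause (x4) is unit, so x4 = True.
The clause (x1) is unit, so x1 = True.
But (¬x1) is also a unit clause — contradiction.
No assignment satisfies every clause.

No, unsatisfiable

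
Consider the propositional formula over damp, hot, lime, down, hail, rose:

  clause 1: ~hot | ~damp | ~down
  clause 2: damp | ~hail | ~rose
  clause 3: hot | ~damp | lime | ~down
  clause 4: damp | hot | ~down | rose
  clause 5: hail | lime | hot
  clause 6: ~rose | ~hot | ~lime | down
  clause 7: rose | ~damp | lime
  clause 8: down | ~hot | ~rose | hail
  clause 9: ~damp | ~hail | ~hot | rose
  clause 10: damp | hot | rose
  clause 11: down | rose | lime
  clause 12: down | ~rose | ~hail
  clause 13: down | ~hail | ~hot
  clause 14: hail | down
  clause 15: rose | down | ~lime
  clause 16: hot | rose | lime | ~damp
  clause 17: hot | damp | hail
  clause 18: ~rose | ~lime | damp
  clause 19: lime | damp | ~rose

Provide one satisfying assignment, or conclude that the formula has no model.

damp: 1,  hot: 0,  lime: 1,  down: 1,  hail: 1,  rose: 0

Case hail = 1:
Case damp = 1:
Case hot = 0:
Case lime = 1:
Case down = 1:
All clauses hold; rose can take either value.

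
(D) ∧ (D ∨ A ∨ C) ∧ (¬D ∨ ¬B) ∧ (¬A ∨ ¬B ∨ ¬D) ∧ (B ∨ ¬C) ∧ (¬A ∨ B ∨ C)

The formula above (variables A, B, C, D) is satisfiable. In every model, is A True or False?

Suppose A = True.
(D) alone gives D = True.
(¬B) alone gives B = False.
(¬C) alone gives C = False.
Now (C) is unsatisfied and unit — conflict.
So every satisfying assignment has A = False.

False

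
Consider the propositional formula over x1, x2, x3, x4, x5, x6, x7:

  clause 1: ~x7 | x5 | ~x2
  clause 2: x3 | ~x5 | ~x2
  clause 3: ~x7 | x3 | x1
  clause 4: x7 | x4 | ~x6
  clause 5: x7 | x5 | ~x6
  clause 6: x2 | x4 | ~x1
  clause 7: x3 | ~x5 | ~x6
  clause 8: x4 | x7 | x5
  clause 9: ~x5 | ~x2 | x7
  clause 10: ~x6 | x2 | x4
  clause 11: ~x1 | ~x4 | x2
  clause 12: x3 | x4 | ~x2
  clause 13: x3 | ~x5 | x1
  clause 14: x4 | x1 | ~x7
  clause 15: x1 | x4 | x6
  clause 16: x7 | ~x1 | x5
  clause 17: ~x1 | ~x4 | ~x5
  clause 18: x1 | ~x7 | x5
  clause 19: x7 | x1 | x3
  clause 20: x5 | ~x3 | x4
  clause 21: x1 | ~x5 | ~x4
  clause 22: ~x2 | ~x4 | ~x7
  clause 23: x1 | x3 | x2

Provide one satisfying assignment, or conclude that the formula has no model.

x1=1,  x2=1,  x3=1,  x4=0,  x5=1,  x6=1,  x7=1

Try x7 = 1.
Try x5 = 1.
Try x3 = 1.
Try x4 = 0.
(x1) alone gives x1 = 1.
(x2) alone gives x2 = 1.
No clause remains; x6 is free.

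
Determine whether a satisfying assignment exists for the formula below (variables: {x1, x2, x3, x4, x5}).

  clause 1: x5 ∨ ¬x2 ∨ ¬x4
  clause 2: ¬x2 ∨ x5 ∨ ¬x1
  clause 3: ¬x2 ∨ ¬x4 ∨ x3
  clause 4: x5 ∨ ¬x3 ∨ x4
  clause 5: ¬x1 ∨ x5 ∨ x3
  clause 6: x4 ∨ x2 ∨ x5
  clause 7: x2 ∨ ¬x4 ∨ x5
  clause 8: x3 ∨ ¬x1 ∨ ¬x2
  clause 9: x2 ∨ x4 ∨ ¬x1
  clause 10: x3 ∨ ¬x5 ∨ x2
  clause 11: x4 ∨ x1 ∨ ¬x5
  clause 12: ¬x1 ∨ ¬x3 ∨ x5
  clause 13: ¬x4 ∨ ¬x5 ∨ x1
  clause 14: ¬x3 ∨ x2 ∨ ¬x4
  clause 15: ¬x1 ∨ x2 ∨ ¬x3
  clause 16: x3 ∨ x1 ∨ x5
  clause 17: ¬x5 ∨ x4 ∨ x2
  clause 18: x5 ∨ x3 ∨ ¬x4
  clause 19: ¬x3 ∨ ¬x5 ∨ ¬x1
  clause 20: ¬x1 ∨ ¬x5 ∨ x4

No, unsatisfiable

Case x5 = True:
Case x3 = True:
From the singleton clause (¬x1), x1 = False.
From the singleton clause (x4), x4 = True.
Now (¬x4) is unsatisfied and unit — conflict.
Backtrack on x3: now try x3 = False.
From the singleton clause (x2), x2 = True.
From the singleton clause (¬x4), x4 = False.
From the singleton clause (¬x1), x1 = False.
Now (x1) is unsatisfied and unit — conflict.
Both values of x3 lead to a conflict.
Backtrack on x5: now try x5 = False.
Case x2 = False:
From the singleton clause (x4), x4 = True.
Now (¬x4) is unsatisfied and unit — conflict.
Backtrack on x2: now try x2 = True.
From the singleton clause (¬x4), x4 = False.
From the singleton clause (¬x1), x1 = False.
From the singleton clause (¬x3), x3 = False.
Now (x3) is unsatisfied and unit — conflict.
Both values of x2 lead to a conflict.
Both values of x5 lead to a conflict.
No assignment satisfies every clause.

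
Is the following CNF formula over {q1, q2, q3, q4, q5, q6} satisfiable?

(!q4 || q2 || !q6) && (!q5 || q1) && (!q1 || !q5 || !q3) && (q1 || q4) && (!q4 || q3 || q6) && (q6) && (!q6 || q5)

Satisfiable

Unit clause (q6) forces q6 = true.
Unit clause (q5) forces q5 = true.
Unit clause (q1) forces q1 = true.
Unit clause (!q3) forces q3 = false.
Case q4 = false:
All clauses hold; q2 can take either value.
A satisfying assignment: q1=true,  q2=true,  q3=false,  q4=false,  q5=true,  q6=true.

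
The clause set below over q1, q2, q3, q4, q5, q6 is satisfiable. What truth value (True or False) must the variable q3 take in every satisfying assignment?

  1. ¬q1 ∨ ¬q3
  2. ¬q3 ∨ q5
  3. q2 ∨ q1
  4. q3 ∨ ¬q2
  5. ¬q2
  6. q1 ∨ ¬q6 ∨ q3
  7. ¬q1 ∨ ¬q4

Suppose q3 = True.
From the singleton clause (¬q1), q1 = False.
From the singleton clause (q5), q5 = True.
From the singleton clause (q2), q2 = True.
Now (¬q2) is unsatisfied and unit — conflict.
So every satisfying assignment has q3 = False.

False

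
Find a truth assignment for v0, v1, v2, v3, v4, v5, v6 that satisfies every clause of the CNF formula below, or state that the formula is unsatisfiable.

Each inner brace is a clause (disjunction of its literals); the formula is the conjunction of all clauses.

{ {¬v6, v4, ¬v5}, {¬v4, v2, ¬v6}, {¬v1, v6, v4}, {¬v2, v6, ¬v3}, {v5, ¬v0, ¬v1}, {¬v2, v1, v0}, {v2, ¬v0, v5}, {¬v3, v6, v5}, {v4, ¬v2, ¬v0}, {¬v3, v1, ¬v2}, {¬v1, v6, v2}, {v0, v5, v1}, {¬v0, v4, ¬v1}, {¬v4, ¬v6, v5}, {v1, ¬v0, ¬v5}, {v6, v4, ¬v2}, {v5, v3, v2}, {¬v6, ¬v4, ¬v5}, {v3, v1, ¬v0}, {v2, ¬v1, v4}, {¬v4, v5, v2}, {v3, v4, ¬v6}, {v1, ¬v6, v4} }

v0=False, v1=True, v2=True, v3=True, v4=False, v5=False, v6=True

Case v6 = True:
Case v4 = False:
Unit clause (¬v5) forces v5 = False.
Unit clause (v3) forces v3 = True.
Unit clause (v1) forces v1 = True.
Unit clause (¬v0) forces v0 = False.
Unit clause (v2) forces v2 = True.
This assignment satisfies each clause.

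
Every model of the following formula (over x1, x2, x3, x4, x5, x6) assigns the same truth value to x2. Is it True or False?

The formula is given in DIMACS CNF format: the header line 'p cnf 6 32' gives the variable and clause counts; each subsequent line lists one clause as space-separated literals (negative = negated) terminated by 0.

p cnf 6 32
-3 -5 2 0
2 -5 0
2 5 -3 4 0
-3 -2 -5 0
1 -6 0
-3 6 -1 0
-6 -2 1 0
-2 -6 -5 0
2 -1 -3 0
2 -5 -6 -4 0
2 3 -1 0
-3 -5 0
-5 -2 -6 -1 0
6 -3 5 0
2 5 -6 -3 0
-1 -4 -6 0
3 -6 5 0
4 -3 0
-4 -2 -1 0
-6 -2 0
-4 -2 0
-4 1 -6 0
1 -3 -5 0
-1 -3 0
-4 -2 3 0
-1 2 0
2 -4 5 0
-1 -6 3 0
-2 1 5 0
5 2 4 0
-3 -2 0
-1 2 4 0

Suppose x2 = False.
From the singleton clause (¬x5), x5 = False.
From the singleton clause (¬x1), x1 = False.
From the singleton clause (¬x6), x6 = False.
From the singleton clause (¬x3), x3 = False.
From the singleton clause (¬x4), x4 = False.
Now (x4) is unsatisfied and unit — conflict.
So every satisfying assignment has x2 = True.

True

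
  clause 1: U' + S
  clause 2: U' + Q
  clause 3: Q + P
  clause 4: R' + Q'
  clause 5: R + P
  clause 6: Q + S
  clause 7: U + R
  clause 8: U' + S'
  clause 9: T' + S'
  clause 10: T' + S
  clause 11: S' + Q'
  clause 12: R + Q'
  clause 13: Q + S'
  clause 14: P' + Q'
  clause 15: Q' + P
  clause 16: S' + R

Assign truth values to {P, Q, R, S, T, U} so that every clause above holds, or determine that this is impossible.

Case U = 0:
Unit clause (R) forces R = 1.
Unit clause (Q') forces Q = 0.
Unit clause (P) forces P = 1.
Unit clause (S) forces S = 1.
That conflicts with the unit clause (S').
That branch fails; take U = 1 instead.
Unit clause (S) forces S = 1.
That conflicts with the unit clause (S').
Both values of U lead to a conflict.

UNSATISFIABLE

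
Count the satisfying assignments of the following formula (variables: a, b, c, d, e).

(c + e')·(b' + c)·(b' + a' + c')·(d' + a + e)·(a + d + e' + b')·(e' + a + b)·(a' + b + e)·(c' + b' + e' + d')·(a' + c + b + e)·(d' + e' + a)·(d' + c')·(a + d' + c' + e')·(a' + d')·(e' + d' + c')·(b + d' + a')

4

There are 2^5 = 32 truth assignments over (a, b, c, d, e).
Split on c. With c = 1, the clauses containing c are satisfied and c' drops from the rest; 3 of the 2^4 = 16 assignments to the other variables satisfy what remains.
With c = 0, by the same count on the reduced clause set, 1 assignment works.
Total: 3 + 1 = 4.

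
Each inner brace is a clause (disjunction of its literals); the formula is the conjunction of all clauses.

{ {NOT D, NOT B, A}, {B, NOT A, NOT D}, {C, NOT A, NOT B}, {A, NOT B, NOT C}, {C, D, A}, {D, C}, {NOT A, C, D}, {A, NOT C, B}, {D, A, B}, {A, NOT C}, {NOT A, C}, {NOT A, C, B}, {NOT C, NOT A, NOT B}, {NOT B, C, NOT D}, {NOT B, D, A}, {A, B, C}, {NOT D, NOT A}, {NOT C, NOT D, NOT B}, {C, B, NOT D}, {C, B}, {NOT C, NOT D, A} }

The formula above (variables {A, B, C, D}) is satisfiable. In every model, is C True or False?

Suppose C = false.
(D) alone gives D = true.
(NOT A) alone gives A = false.
(NOT B) alone gives B = false.
That conflicts with the unit clause (B).
So every satisfying assignment has C = True.

True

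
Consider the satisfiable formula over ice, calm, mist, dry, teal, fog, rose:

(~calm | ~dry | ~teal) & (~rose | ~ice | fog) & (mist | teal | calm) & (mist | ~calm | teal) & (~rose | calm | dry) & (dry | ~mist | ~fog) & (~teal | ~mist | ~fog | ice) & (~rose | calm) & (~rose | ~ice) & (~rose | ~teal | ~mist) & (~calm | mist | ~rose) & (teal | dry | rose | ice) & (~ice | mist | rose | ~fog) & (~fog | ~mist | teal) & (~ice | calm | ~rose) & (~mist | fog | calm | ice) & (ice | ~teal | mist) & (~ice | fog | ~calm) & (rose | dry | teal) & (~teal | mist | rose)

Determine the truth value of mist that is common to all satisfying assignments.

True

Suppose mist = 0.
Case teal = 1:
Unit clause (ice) forces ice = 1.
Unit clause (~rose) forces rose = 0.
But (rose) is also a unit clause — contradiction.
So teal must be the other value — set teal = 0.
Unit clause (calm) forces calm = 1.
But (~calm) is also a unit clause — contradiction.
Neither teal = 1 nor teal = 0 works.
So every satisfying assignment has mist = True.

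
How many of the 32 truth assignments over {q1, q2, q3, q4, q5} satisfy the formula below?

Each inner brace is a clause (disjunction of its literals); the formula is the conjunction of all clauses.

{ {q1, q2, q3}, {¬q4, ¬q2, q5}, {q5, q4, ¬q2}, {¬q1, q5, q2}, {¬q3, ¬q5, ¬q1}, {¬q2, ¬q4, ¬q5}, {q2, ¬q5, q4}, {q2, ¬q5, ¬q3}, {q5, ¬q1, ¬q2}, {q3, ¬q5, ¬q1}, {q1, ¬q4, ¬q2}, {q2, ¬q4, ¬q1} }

There are 2^5 = 32 truth assignments over (q1, q2, q3, q4, q5).
Split on q2. With q2 = True, the clauses containing q2 are satisfied and ¬q2 drops from the rest; 2 of the 2^4 = 16 assignments to the other variables satisfy what remains.
With q2 = False, by the same count on the reduced clause set, 2 assignments work.
Total: 2 + 2 = 4.

4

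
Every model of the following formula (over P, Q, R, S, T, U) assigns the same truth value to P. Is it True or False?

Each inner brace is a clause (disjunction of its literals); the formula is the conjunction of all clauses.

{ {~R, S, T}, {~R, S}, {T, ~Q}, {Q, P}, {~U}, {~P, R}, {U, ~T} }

True

Suppose P = 0.
(Q) alone gives Q = 1.
(T) alone gives T = 1.
(~U) alone gives U = 0.
That conflicts with the unit clause (U).
So every satisfying assignment has P = True.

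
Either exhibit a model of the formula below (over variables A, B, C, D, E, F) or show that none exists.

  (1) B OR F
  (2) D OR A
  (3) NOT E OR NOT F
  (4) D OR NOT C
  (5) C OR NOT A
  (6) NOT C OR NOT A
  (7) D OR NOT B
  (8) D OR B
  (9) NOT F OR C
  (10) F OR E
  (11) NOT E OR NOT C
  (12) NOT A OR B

Case B = false:
The clause (F) is unit, so F = true.
The clause (NOT E) is unit, so E = false.
The clause (D) is unit, so D = true.
The clause (C) is unit, so C = true.
The clause (NOT A) is unit, so A = false.
Every clause now holds.

A ↦ false, B ↦ false, C ↦ true, D ↦ true, E ↦ false, F ↦ true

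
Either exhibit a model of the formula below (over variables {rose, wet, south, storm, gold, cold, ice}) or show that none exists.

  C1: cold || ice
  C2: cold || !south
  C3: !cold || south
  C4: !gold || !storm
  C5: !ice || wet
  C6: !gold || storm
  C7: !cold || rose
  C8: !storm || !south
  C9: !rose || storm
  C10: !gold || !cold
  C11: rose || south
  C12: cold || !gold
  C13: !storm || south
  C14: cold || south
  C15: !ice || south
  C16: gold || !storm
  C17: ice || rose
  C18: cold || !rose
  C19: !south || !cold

Suppose cold = true.
(south) alone gives south = true.
Now (!south) is unsatisfied and unit — conflict.
Undo cold and try cold = false.
(ice) alone gives ice = true.
(!south) alone gives south = false.
Now (south) is unsatisfied and unit — conflict.
Neither cold = true nor cold = false works.

UNSATISFIABLE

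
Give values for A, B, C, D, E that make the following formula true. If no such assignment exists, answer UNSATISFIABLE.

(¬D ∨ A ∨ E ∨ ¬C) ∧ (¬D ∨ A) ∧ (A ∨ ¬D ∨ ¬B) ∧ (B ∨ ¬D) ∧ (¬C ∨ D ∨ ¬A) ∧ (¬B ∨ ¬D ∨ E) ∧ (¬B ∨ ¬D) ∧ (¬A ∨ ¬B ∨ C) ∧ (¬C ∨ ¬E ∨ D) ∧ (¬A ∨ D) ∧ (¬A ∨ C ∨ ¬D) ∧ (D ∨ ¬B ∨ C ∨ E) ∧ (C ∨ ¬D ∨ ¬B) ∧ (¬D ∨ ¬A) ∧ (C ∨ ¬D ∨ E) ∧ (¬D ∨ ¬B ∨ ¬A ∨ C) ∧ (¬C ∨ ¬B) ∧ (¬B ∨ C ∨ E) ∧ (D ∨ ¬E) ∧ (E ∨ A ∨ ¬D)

Suppose D = False.
Unit clause (¬A) forces A = False.
Unit clause (¬E) forces E = False.
Suppose B = False.
No clause remains; C is free.

A: False, B: False, C: True, D: False, E: False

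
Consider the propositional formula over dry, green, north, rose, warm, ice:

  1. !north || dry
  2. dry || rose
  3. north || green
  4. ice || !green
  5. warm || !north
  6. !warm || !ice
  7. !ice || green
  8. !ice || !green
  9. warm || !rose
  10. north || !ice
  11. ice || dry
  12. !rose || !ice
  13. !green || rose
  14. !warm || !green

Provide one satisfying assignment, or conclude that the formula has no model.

Try north = true.
Unit clause (dry) forces dry = true.
Unit clause (warm) forces warm = true.
Unit clause (!ice) forces ice = false.
Unit clause (!green) forces green = false.
All clauses hold; rose can take either value.

dry: true; green: false; north: true; rose: true; warm: true; ice: false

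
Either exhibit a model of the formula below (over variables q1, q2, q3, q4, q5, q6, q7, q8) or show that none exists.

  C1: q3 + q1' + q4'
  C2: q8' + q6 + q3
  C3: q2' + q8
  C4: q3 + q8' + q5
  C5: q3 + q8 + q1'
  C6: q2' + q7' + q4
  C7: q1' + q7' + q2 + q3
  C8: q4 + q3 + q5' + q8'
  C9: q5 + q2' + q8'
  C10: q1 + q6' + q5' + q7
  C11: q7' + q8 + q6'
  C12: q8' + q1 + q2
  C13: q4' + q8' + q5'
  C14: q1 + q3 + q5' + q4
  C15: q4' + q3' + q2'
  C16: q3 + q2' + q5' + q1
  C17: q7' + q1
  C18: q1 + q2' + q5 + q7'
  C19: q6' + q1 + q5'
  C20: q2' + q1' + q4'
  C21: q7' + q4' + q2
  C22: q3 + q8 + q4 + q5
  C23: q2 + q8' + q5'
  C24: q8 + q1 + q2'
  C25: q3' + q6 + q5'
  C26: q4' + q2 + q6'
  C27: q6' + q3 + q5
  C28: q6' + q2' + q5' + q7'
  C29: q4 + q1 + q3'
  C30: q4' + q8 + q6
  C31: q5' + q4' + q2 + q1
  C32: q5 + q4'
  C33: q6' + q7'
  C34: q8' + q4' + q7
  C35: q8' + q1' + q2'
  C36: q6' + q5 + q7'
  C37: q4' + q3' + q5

Try q2 = 0.
Try q8 = 0.
Try q3 = 1.
Try q7 = 0.
Try q6 = 0.
Unit clause (q5') forces q5 = 0.
Unit clause (q4') forces q4 = 0.
Unit clause (q1) forces q1 = 1.
Every clause now holds.

q1 ↦ 1; q2 ↦ 0; q3 ↦ 1; q4 ↦ 0; q5 ↦ 0; q6 ↦ 0; q7 ↦ 0; q8 ↦ 0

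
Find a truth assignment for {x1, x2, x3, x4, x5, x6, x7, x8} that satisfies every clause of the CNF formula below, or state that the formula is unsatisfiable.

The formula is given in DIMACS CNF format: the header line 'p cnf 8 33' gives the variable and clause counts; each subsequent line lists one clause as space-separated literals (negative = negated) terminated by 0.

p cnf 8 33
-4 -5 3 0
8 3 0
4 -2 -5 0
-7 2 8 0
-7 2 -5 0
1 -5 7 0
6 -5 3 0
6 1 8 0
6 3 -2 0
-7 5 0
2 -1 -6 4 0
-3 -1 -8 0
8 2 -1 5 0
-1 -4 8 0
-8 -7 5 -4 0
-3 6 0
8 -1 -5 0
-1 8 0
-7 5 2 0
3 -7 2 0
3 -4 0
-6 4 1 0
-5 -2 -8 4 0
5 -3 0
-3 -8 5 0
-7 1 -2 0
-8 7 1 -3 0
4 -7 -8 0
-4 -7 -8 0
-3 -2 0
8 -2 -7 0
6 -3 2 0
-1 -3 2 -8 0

Suppose x8 = True.
Suppose x7 = False.
Suppose x1 = False.
(¬x5) alone gives x5 = False.
(¬x3) alone gives x3 = False.
(¬x4) alone gives x4 = False.
(¬x6) alone gives x6 = False.
(¬x2) alone gives x2 = False.
Every clause now holds.

x1=False,  x2=False,  x3=False,  x4=False,  x5=False,  x6=False,  x7=False,  x8=True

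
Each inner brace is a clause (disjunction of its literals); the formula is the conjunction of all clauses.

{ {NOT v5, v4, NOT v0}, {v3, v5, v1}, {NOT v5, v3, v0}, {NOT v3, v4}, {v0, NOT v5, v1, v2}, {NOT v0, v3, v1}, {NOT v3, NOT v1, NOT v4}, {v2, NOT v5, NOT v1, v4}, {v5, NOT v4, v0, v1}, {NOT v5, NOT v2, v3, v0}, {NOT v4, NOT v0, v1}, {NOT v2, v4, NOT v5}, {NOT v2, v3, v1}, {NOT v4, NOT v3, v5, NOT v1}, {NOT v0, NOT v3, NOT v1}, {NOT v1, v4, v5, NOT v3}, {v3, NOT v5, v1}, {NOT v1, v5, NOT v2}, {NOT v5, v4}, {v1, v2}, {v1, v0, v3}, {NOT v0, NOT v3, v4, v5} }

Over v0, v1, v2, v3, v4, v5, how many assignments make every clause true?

7

There are 2^6 = 64 truth assignments over (v0, v1, v2, v3, v4, v5).
Split on v1. With v1 = true, the clauses containing v1 are satisfied and NOT v1 drops from the rest; 6 of the 2^5 = 32 assignments to the other variables satisfy what remains.
With v1 = false, by the same count on the reduced clause set, 1 assignment works.
(One model: v0=F, v1=F, v2=T, v3=T, v4=T, v5=T.)
Total: 6 + 1 = 7.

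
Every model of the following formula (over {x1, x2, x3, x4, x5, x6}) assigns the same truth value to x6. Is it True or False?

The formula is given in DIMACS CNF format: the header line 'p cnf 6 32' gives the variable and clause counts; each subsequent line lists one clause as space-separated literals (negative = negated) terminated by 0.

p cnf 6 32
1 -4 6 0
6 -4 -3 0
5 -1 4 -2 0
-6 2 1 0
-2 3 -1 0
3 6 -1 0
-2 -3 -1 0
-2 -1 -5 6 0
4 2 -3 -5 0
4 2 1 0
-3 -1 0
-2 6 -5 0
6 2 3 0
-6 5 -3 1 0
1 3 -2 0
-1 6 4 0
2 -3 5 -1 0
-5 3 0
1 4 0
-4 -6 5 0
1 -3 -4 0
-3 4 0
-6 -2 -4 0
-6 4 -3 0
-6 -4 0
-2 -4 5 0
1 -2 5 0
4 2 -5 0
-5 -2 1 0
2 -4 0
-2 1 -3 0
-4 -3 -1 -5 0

Suppose x6 = False.
Suppose x1 = True.
(x3) alone gives x3 = True.
That conflicts with the unit clause (¬x3).
So x1 must be the other value — set x1 = False.
(¬x4) alone gives x4 = False.
That conflicts with the unit clause (x4).
Both values of x1 lead to a conflict.
So every satisfying assignment has x6 = True.

True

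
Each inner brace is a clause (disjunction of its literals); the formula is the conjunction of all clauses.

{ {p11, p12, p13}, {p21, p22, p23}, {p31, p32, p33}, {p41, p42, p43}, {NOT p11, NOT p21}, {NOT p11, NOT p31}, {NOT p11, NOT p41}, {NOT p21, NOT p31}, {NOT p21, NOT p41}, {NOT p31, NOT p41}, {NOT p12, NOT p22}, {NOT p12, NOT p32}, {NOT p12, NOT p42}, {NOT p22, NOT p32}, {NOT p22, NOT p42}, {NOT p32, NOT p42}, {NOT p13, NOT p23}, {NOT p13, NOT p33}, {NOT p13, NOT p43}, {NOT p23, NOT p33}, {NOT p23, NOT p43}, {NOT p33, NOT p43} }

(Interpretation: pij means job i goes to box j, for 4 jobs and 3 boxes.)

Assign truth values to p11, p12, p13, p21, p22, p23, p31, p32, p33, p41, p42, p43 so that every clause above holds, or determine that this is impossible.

UNSATISFIABLE

Suppose p11 = false.
Suppose p12 = true.
Unit clause (NOT p22) forces p22 = false.
Unit clause (NOT p32) forces p32 = false.
Unit clause (NOT p42) forces p42 = false.
Suppose p21 = true.
Unit clause (NOT p31) forces p31 = false.
Unit clause (p33) forces p33 = true.
Unit clause (NOT p41) forces p41 = false.
Unit clause (p43) forces p43 = true.
That conflicts with the unit clause (NOT p43).
Backtrack on p21: now try p21 = false.
Unit clause (p23) forces p23 = true.
Unit clause (NOT p13) forces p13 = false.
Unit clause (NOT p33) forces p33 = false.
Unit clause (p31) forces p31 = true.
Unit clause (NOT p41) forces p41 = false.
Unit clause (p43) forces p43 = true.
That conflicts with the unit clause (NOT p43).
Either choice for p21 ends in contradiction.
Backtrack on p12: now try p12 = false.
Unit clause (p13) forces p13 = true.
Unit clause (NOT p23) forces p23 = false.
Unit clause (NOT p33) forces p33 = false.
Unit clause (NOT p43) forces p43 = false.
Suppose p21 = true.
Unit clause (NOT p31) forces p31 = false.
Unit clause (p32) forces p32 = true.
Unit clause (NOT p41) forces p41 = false.
Unit clause (p42) forces p42 = true.
That conflicts with the unit clause (NOT p42).
Backtrack on p21: now try p21 = false.
Unit clause (p22) forces p22 = true.
Unit clause (NOT p32) forces p32 = false.
Unit clause (p31) forces p31 = true.
Unit clause (NOT p41) forces p41 = false.
Unit clause (p42) forces p42 = true.
That conflicts with the unit clause (NOT p42).
Either choice for p21 ends in contradiction.
Either choice for p12 ends in contradiction.
Backtrack on p11: now try p11 = true.
Unit clause (NOT p21) forces p21 = false.
Unit clause (NOT p31) forces p31 = false.
Unit clause (NOT p41) forces p41 = false.
Suppose p22 = true.
Unit clause (NOT p12) forces p12 = false.
Unit clause (NOT p32) forces p32 = false.
Unit clause (p33) forces p33 = true.
Unit clause (NOT p42) forces p42 = false.
Unit clause (p43) forces p43 = true.
That conflicts with the unit clause (NOT p43).
Backtrack on p22: now try p22 = false.
Unit clause (p23) forces p23 = true.
Unit clause (NOT p13) forces p13 = false.
Unit clause (NOT p33) forces p33 = false.
Unit clause (p32) forces p32 = true.
Unit clause (NOT p12) forces p12 = false.
Unit clause (NOT p42) forces p42 = false.
Unit clause (p43) forces p43 = true.
That conflicts with the unit clause (NOT p43).
Either choice for p22 ends in contradiction.
Either choice for p11 ends in contradiction.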